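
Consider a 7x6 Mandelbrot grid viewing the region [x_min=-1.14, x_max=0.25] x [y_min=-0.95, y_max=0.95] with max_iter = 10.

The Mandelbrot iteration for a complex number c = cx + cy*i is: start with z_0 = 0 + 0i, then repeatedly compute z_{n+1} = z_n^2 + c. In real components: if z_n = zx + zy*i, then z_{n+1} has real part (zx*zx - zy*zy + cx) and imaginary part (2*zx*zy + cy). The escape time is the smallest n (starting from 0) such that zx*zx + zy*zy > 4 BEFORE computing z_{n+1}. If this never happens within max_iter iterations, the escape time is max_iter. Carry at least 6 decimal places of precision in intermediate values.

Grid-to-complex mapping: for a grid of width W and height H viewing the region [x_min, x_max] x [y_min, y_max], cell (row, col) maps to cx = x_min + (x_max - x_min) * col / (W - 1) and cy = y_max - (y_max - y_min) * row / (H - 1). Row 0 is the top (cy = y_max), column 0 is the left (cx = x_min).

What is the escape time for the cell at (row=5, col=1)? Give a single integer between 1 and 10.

z_0 = 0 + 0i, c = -0.9083 + -0.9500i
Iter 1: z = -0.9083 + -0.9500i, |z|^2 = 1.7276
Iter 2: z = -0.9858 + 0.7758i, |z|^2 = 1.5736
Iter 3: z = -0.5385 + -2.4796i, |z|^2 = 6.4383
Escaped at iteration 3

Answer: 3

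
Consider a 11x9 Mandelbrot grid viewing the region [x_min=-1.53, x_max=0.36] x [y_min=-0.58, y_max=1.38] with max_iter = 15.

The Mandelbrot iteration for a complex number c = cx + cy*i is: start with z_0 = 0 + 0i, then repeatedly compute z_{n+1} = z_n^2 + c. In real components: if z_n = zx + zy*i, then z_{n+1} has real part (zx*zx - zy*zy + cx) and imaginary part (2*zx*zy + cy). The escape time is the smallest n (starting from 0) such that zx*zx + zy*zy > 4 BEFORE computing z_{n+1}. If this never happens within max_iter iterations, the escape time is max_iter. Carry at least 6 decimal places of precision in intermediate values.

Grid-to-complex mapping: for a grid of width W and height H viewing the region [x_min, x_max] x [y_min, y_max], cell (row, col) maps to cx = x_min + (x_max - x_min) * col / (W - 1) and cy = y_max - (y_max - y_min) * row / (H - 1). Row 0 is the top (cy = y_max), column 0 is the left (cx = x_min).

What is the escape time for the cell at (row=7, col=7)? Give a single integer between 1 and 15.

Answer: 15

Derivation:
z_0 = 0 + 0i, c = -0.2070 + -0.3350i
Iter 1: z = -0.2070 + -0.3350i, |z|^2 = 0.1551
Iter 2: z = -0.2764 + -0.1963i, |z|^2 = 0.1149
Iter 3: z = -0.1692 + -0.2265i, |z|^2 = 0.0799
Iter 4: z = -0.2297 + -0.2584i, |z|^2 = 0.1195
Iter 5: z = -0.2210 + -0.2163i, |z|^2 = 0.0956
Iter 6: z = -0.2049 + -0.2394i, |z|^2 = 0.0993
Iter 7: z = -0.2223 + -0.2369i, |z|^2 = 0.1055
Iter 8: z = -0.2137 + -0.2297i, |z|^2 = 0.0984
Iter 9: z = -0.2141 + -0.2368i, |z|^2 = 0.1019
Iter 10: z = -0.2173 + -0.2336i, |z|^2 = 0.1018
Iter 11: z = -0.2144 + -0.2335i, |z|^2 = 0.1005
Iter 12: z = -0.2156 + -0.2349i, |z|^2 = 0.1016
Iter 13: z = -0.2157 + -0.2337i, |z|^2 = 0.1012
Iter 14: z = -0.2151 + -0.2342i, |z|^2 = 0.1011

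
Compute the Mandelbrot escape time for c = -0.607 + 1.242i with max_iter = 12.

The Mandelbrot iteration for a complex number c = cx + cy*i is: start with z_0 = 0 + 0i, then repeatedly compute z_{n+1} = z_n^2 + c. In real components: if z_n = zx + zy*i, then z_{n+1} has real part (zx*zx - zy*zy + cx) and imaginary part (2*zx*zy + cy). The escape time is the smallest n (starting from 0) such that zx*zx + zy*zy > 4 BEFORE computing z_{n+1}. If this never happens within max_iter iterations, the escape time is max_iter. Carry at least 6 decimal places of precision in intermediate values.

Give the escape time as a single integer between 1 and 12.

z_0 = 0 + 0i, c = -0.6070 + 1.2420i
Iter 1: z = -0.6070 + 1.2420i, |z|^2 = 1.9110
Iter 2: z = -1.7811 + -0.2658i, |z|^2 = 3.2430
Iter 3: z = 2.4947 + 2.1888i, |z|^2 = 11.0145
Escaped at iteration 3

Answer: 3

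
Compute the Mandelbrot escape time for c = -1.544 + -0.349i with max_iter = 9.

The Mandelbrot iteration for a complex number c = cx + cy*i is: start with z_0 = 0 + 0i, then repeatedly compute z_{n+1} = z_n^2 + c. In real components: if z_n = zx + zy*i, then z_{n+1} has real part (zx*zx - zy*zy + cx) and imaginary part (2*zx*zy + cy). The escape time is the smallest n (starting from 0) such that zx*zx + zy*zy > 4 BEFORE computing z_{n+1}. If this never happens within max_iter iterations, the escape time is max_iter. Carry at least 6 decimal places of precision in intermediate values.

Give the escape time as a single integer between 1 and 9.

z_0 = 0 + 0i, c = -1.5440 + -0.3490i
Iter 1: z = -1.5440 + -0.3490i, |z|^2 = 2.5057
Iter 2: z = 0.7181 + 0.7287i, |z|^2 = 1.0467
Iter 3: z = -1.5593 + 0.6976i, |z|^2 = 2.9181
Iter 4: z = 0.4007 + -2.5246i, |z|^2 = 6.5343
Escaped at iteration 4

Answer: 4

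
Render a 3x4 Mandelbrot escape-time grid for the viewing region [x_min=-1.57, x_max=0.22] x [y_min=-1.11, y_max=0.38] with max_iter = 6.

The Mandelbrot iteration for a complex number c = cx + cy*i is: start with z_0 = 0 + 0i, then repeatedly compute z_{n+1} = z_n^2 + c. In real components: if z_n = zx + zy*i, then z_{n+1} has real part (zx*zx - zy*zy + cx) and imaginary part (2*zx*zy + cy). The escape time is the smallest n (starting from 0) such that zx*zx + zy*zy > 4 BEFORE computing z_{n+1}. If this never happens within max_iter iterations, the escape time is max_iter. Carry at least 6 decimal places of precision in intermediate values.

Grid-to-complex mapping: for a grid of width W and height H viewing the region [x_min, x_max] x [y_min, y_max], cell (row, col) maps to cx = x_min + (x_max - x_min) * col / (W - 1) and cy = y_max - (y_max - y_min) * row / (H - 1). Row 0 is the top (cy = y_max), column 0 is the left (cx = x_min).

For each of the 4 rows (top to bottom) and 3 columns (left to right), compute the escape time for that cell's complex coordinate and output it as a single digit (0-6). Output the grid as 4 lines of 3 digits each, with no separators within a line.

(row=0, col=0): c = -1.5700 + 0.3800i → escape time 4
(row=0, col=1): c = -0.6750 + 0.3800i → escape time 6
(row=0, col=2): c = 0.2200 + 0.3800i → escape time 6
(row=1, col=0): c = -1.5700 + -0.1167i → escape time 6
(row=1, col=1): c = -0.6750 + -0.1167i → escape time 6
(row=1, col=2): c = 0.2200 + -0.1167i → escape time 6
(row=2, col=0): c = -1.5700 + -0.6133i → escape time 3
(row=2, col=1): c = -0.6750 + -0.6133i → escape time 6
(row=2, col=2): c = 0.2200 + -0.6133i → escape time 6
(row=3, col=0): c = -1.5700 + -1.1100i → escape time 2
(row=3, col=1): c = -0.6750 + -1.1100i → escape time 3
(row=3, col=2): c = 0.2200 + -1.1100i → escape time 3

Answer: 466
666
366
233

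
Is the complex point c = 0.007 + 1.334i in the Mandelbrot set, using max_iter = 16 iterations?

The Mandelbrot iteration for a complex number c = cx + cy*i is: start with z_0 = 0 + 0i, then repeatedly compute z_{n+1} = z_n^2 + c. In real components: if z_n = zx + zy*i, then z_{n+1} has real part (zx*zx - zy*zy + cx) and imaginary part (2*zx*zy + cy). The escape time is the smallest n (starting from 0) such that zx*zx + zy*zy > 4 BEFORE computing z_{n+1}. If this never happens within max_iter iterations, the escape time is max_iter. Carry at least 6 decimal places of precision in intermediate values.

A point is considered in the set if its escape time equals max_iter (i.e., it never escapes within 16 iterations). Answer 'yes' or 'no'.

z_0 = 0 + 0i, c = 0.0070 + 1.3340i
Iter 1: z = 0.0070 + 1.3340i, |z|^2 = 1.7796
Iter 2: z = -1.7725 + 1.3527i, |z|^2 = 4.9715
Escaped at iteration 2

Answer: no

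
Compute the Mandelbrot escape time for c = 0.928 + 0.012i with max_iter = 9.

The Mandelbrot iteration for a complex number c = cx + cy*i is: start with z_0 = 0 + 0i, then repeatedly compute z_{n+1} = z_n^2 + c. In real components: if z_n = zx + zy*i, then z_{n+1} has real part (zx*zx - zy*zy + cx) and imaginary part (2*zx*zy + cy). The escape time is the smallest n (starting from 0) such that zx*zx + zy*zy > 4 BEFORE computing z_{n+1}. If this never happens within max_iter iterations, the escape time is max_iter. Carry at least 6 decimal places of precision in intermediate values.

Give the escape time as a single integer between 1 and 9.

z_0 = 0 + 0i, c = 0.9280 + 0.0120i
Iter 1: z = 0.9280 + 0.0120i, |z|^2 = 0.8613
Iter 2: z = 1.7890 + 0.0343i, |z|^2 = 3.2018
Iter 3: z = 4.1275 + 0.1346i, |z|^2 = 17.0543
Escaped at iteration 3

Answer: 3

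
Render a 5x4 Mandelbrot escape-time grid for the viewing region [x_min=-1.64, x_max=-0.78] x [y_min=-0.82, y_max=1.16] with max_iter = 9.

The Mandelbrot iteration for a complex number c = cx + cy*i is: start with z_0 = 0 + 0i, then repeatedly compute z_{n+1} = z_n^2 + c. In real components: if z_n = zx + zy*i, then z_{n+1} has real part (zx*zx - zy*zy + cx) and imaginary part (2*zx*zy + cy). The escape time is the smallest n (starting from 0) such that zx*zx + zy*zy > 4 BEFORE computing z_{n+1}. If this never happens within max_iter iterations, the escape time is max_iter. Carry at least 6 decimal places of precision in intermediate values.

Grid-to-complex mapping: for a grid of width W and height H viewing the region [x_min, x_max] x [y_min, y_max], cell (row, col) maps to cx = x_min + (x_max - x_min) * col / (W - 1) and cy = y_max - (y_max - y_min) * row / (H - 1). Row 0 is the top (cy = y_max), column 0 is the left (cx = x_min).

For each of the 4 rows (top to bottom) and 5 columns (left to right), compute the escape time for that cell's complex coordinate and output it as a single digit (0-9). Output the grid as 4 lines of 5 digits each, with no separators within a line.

Answer: 12333
33556
59999
33334

Derivation:
(row=0, col=0): c = -1.6400 + 1.1600i → escape time 1
(row=0, col=1): c = -1.4250 + 1.1600i → escape time 2
(row=0, col=2): c = -1.2100 + 1.1600i → escape time 3
(row=0, col=3): c = -0.9950 + 1.1600i → escape time 3
(row=0, col=4): c = -0.7800 + 1.1600i → escape time 3
(row=1, col=0): c = -1.6400 + 0.5000i → escape time 3
(row=1, col=1): c = -1.4250 + 0.5000i → escape time 3
(row=1, col=2): c = -1.2100 + 0.5000i → escape time 5
(row=1, col=3): c = -0.9950 + 0.5000i → escape time 5
(row=1, col=4): c = -0.7800 + 0.5000i → escape time 6
(row=2, col=0): c = -1.6400 + -0.1600i → escape time 5
(row=2, col=1): c = -1.4250 + -0.1600i → escape time 9
(row=2, col=2): c = -1.2100 + -0.1600i → escape time 9
(row=2, col=3): c = -0.9950 + -0.1600i → escape time 9
(row=2, col=4): c = -0.7800 + -0.1600i → escape time 9
(row=3, col=0): c = -1.6400 + -0.8200i → escape time 3
(row=3, col=1): c = -1.4250 + -0.8200i → escape time 3
(row=3, col=2): c = -1.2100 + -0.8200i → escape time 3
(row=3, col=3): c = -0.9950 + -0.8200i → escape time 3
(row=3, col=4): c = -0.7800 + -0.8200i → escape time 4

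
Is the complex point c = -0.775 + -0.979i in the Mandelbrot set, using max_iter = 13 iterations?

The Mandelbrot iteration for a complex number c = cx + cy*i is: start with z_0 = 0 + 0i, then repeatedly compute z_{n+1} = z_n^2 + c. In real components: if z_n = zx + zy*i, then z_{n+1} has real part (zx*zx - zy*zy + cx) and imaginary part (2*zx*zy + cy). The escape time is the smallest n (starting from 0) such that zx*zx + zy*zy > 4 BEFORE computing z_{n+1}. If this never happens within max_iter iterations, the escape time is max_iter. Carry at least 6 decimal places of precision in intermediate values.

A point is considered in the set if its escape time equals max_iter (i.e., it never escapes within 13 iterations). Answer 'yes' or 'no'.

Answer: no

Derivation:
z_0 = 0 + 0i, c = -0.7750 + -0.9790i
Iter 1: z = -0.7750 + -0.9790i, |z|^2 = 1.5591
Iter 2: z = -1.1328 + 0.5384i, |z|^2 = 1.5732
Iter 3: z = 0.2183 + -2.1989i, |z|^2 = 4.8830
Escaped at iteration 3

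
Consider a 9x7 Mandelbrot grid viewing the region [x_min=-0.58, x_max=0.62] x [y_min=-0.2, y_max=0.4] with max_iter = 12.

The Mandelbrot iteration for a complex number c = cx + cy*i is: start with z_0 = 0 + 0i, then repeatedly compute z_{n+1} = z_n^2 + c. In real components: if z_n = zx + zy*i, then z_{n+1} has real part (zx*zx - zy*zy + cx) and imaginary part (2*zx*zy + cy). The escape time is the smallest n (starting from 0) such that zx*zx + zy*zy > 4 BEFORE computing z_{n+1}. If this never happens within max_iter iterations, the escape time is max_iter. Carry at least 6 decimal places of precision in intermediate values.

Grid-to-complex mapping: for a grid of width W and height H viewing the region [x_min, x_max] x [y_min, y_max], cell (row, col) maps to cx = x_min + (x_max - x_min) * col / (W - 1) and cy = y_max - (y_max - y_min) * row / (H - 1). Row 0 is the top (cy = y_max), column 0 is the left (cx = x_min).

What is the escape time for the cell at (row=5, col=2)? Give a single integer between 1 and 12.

Answer: 12

Derivation:
z_0 = 0 + 0i, c = -0.2800 + -0.1000i
Iter 1: z = -0.2800 + -0.1000i, |z|^2 = 0.0884
Iter 2: z = -0.2116 + -0.0440i, |z|^2 = 0.0467
Iter 3: z = -0.2372 + -0.0814i, |z|^2 = 0.0629
Iter 4: z = -0.2304 + -0.0614i, |z|^2 = 0.0568
Iter 5: z = -0.2307 + -0.0717i, |z|^2 = 0.0584
Iter 6: z = -0.2319 + -0.0669i, |z|^2 = 0.0583
Iter 7: z = -0.2307 + -0.0690i, |z|^2 = 0.0580
Iter 8: z = -0.2315 + -0.0682i, |z|^2 = 0.0583
Iter 9: z = -0.2310 + -0.0684i, |z|^2 = 0.0581
Iter 10: z = -0.2313 + -0.0684i, |z|^2 = 0.0582
Iter 11: z = -0.2312 + -0.0684i, |z|^2 = 0.0581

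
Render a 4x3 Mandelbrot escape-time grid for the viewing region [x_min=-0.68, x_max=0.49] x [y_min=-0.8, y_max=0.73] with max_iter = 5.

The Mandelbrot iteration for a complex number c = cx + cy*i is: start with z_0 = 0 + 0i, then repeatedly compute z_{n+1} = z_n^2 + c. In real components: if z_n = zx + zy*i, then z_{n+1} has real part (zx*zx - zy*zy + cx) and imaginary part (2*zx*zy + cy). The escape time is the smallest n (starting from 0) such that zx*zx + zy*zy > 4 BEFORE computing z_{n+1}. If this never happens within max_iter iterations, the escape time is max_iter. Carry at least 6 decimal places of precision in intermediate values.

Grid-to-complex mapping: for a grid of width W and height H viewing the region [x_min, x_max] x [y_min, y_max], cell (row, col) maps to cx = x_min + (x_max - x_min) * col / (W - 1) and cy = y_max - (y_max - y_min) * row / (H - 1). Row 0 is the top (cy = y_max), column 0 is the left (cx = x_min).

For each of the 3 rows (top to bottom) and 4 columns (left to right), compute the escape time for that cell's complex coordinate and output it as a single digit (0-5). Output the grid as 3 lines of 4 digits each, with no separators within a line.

(row=0, col=0): c = -0.6800 + 0.7300i → escape time 5
(row=0, col=1): c = -0.2900 + 0.7300i → escape time 5
(row=0, col=2): c = 0.1000 + 0.7300i → escape time 5
(row=0, col=3): c = 0.4900 + 0.7300i → escape time 3
(row=1, col=0): c = -0.6800 + -0.0350i → escape time 5
(row=1, col=1): c = -0.2900 + -0.0350i → escape time 5
(row=1, col=2): c = 0.1000 + -0.0350i → escape time 5
(row=1, col=3): c = 0.4900 + -0.0350i → escape time 5
(row=2, col=0): c = -0.6800 + -0.8000i → escape time 4
(row=2, col=1): c = -0.2900 + -0.8000i → escape time 5
(row=2, col=2): c = 0.1000 + -0.8000i → escape time 5
(row=2, col=3): c = 0.4900 + -0.8000i → escape time 3

Answer: 5553
5555
4553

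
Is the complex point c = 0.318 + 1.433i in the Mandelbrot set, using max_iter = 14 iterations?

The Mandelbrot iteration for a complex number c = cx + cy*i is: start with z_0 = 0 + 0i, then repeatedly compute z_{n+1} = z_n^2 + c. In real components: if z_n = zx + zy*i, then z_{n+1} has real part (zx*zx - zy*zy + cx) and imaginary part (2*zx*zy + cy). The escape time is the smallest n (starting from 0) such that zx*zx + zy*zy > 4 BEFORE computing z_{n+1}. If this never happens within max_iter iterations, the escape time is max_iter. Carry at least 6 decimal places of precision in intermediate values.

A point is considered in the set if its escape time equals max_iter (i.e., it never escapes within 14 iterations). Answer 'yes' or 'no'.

z_0 = 0 + 0i, c = 0.3180 + 1.4330i
Iter 1: z = 0.3180 + 1.4330i, |z|^2 = 2.1546
Iter 2: z = -1.6344 + 2.3444i, |z|^2 = 8.1673
Escaped at iteration 2

Answer: no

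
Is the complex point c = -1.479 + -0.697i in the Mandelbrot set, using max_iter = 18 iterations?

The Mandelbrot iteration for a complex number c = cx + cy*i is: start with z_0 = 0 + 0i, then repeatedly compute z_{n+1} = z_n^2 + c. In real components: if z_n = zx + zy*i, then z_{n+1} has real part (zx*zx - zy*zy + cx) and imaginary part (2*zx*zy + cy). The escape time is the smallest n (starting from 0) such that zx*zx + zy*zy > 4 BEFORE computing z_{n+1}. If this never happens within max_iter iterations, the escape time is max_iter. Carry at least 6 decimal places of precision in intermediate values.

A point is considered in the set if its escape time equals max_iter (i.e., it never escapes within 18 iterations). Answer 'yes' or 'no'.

z_0 = 0 + 0i, c = -1.4790 + -0.6970i
Iter 1: z = -1.4790 + -0.6970i, |z|^2 = 2.6733
Iter 2: z = 0.2226 + 1.3647i, |z|^2 = 1.9120
Iter 3: z = -3.2919 + -0.0893i, |z|^2 = 10.8447
Escaped at iteration 3

Answer: no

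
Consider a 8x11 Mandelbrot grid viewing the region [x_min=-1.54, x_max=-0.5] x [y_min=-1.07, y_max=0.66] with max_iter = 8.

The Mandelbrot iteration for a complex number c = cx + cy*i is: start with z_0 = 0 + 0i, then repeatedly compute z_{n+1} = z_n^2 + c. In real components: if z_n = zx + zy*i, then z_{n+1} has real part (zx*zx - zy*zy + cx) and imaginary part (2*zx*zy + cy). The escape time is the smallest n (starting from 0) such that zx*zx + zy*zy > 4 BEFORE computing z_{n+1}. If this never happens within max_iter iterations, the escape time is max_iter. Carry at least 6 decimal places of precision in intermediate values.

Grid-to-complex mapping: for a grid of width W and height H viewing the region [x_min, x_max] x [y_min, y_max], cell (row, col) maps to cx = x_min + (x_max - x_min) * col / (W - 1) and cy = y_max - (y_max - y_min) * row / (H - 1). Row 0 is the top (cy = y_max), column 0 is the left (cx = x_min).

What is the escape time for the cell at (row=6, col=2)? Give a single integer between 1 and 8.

Answer: 8

Derivation:
z_0 = 0 + 0i, c = -1.2429 + -0.3780i
Iter 1: z = -1.2429 + -0.3780i, |z|^2 = 1.6876
Iter 2: z = 0.1590 + 0.5616i, |z|^2 = 0.3407
Iter 3: z = -1.5330 + -0.1995i, |z|^2 = 2.3898
Iter 4: z = 1.0674 + 0.2336i, |z|^2 = 1.1939
Iter 5: z = -0.1581 + 0.1206i, |z|^2 = 0.0395
Iter 6: z = -1.2324 + -0.4161i, |z|^2 = 1.6920
Iter 7: z = 0.1028 + 0.6477i, |z|^2 = 0.4300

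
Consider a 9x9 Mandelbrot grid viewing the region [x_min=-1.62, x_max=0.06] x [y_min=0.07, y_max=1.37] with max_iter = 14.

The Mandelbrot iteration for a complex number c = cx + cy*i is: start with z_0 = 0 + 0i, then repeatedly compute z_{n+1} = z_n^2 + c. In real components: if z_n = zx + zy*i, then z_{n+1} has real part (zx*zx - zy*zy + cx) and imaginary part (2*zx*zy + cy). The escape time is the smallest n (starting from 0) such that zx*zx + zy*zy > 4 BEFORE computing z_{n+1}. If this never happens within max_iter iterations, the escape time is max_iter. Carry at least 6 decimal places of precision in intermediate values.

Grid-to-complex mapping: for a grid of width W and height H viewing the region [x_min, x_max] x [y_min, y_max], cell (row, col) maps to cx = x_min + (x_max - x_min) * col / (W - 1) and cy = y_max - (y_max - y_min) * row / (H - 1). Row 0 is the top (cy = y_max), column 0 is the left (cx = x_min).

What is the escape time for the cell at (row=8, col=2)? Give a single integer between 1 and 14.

Answer: 14

Derivation:
z_0 = 0 + 0i, c = -1.2000 + 0.0700i
Iter 1: z = -1.2000 + 0.0700i, |z|^2 = 1.4449
Iter 2: z = 0.2351 + -0.0980i, |z|^2 = 0.0649
Iter 3: z = -1.1543 + 0.0239i, |z|^2 = 1.3331
Iter 4: z = 0.1319 + 0.0148i, |z|^2 = 0.0176
Iter 5: z = -1.1828 + 0.0739i, |z|^2 = 1.4045
Iter 6: z = 0.1936 + -0.1048i, |z|^2 = 0.0485
Iter 7: z = -1.1735 + 0.0294i, |z|^2 = 1.3780
Iter 8: z = 0.1763 + 0.0010i, |z|^2 = 0.0311
Iter 9: z = -1.1689 + 0.0703i, |z|^2 = 1.3714
Iter 10: z = 0.1615 + -0.0944i, |z|^2 = 0.0350
Iter 11: z = -1.1828 + 0.0395i, |z|^2 = 1.4007
Iter 12: z = 0.1976 + -0.0234i, |z|^2 = 0.0396
Iter 13: z = -1.1615 + 0.0607i, |z|^2 = 1.3528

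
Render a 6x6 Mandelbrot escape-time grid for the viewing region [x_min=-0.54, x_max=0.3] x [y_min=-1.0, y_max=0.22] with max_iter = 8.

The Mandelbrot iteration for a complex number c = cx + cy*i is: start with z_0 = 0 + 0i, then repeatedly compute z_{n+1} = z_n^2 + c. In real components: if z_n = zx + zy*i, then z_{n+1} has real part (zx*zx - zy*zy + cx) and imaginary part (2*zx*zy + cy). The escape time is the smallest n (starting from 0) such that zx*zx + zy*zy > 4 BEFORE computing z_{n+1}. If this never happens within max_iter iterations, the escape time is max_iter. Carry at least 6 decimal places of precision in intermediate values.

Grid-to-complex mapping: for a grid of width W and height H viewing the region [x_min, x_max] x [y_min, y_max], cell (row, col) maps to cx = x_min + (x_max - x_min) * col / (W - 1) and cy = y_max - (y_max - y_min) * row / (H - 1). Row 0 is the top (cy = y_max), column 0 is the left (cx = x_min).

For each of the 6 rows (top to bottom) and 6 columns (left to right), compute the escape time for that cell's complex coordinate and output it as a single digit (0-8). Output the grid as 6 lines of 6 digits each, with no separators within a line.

Answer: 888888
888888
888888
888888
678865
457843

Derivation:
(row=0, col=0): c = -0.5400 + 0.2200i → escape time 8
(row=0, col=1): c = -0.3720 + 0.2200i → escape time 8
(row=0, col=2): c = -0.2040 + 0.2200i → escape time 8
(row=0, col=3): c = -0.0360 + 0.2200i → escape time 8
(row=0, col=4): c = 0.1320 + 0.2200i → escape time 8
(row=0, col=5): c = 0.3000 + 0.2200i → escape time 8
(row=1, col=0): c = -0.5400 + -0.0240i → escape time 8
(row=1, col=1): c = -0.3720 + -0.0240i → escape time 8
(row=1, col=2): c = -0.2040 + -0.0240i → escape time 8
(row=1, col=3): c = -0.0360 + -0.0240i → escape time 8
(row=1, col=4): c = 0.1320 + -0.0240i → escape time 8
(row=1, col=5): c = 0.3000 + -0.0240i → escape time 8
(row=2, col=0): c = -0.5400 + -0.2680i → escape time 8
(row=2, col=1): c = -0.3720 + -0.2680i → escape time 8
(row=2, col=2): c = -0.2040 + -0.2680i → escape time 8
(row=2, col=3): c = -0.0360 + -0.2680i → escape time 8
(row=2, col=4): c = 0.1320 + -0.2680i → escape time 8
(row=2, col=5): c = 0.3000 + -0.2680i → escape time 8
(row=3, col=0): c = -0.5400 + -0.5120i → escape time 8
(row=3, col=1): c = -0.3720 + -0.5120i → escape time 8
(row=3, col=2): c = -0.2040 + -0.5120i → escape time 8
(row=3, col=3): c = -0.0360 + -0.5120i → escape time 8
(row=3, col=4): c = 0.1320 + -0.5120i → escape time 8
(row=3, col=5): c = 0.3000 + -0.5120i → escape time 8
(row=4, col=0): c = -0.5400 + -0.7560i → escape time 6
(row=4, col=1): c = -0.3720 + -0.7560i → escape time 7
(row=4, col=2): c = -0.2040 + -0.7560i → escape time 8
(row=4, col=3): c = -0.0360 + -0.7560i → escape time 8
(row=4, col=4): c = 0.1320 + -0.7560i → escape time 6
(row=4, col=5): c = 0.3000 + -0.7560i → escape time 5
(row=5, col=0): c = -0.5400 + -1.0000i → escape time 4
(row=5, col=1): c = -0.3720 + -1.0000i → escape time 5
(row=5, col=2): c = -0.2040 + -1.0000i → escape time 7
(row=5, col=3): c = -0.0360 + -1.0000i → escape time 8
(row=5, col=4): c = 0.1320 + -1.0000i → escape time 4
(row=5, col=5): c = 0.3000 + -1.0000i → escape time 3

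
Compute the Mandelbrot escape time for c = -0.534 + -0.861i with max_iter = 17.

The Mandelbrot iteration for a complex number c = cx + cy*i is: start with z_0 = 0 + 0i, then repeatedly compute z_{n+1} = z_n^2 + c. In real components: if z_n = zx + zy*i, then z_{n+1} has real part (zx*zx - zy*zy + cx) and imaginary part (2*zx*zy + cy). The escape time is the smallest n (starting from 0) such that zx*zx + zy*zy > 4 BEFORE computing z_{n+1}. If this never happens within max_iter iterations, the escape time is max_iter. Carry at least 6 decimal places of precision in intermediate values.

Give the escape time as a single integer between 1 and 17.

Answer: 4

Derivation:
z_0 = 0 + 0i, c = -0.5340 + -0.8610i
Iter 1: z = -0.5340 + -0.8610i, |z|^2 = 1.0265
Iter 2: z = -0.9902 + 0.0585i, |z|^2 = 0.9839
Iter 3: z = 0.4430 + -0.9769i, |z|^2 = 1.1507
Iter 4: z = -1.2922 + -1.7266i, |z|^2 = 4.6508
Escaped at iteration 4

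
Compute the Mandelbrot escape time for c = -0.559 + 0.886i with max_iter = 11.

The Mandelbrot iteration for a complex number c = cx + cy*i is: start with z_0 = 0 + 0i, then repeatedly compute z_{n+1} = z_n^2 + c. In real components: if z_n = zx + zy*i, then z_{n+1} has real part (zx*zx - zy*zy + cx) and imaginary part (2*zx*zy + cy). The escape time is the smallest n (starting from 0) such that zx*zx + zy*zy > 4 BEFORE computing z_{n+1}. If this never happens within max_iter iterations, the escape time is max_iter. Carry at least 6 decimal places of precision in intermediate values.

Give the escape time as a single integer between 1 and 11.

Answer: 4

Derivation:
z_0 = 0 + 0i, c = -0.5590 + 0.8860i
Iter 1: z = -0.5590 + 0.8860i, |z|^2 = 1.0975
Iter 2: z = -1.0315 + -0.1045i, |z|^2 = 1.0750
Iter 3: z = 0.4941 + 1.1017i, |z|^2 = 1.4578
Iter 4: z = -1.5286 + 1.9747i, |z|^2 = 6.2359
Escaped at iteration 4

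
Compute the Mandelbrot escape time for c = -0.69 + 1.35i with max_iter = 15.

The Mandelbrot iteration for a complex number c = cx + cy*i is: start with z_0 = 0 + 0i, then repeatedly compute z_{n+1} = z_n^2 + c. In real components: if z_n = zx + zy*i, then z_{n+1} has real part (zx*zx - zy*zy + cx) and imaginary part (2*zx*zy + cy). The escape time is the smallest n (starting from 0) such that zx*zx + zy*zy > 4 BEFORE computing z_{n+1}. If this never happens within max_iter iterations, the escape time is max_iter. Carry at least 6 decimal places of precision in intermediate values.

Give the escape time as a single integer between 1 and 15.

z_0 = 0 + 0i, c = -0.6900 + 1.3500i
Iter 1: z = -0.6900 + 1.3500i, |z|^2 = 2.2986
Iter 2: z = -2.0364 + -0.5130i, |z|^2 = 4.4101
Escaped at iteration 2

Answer: 2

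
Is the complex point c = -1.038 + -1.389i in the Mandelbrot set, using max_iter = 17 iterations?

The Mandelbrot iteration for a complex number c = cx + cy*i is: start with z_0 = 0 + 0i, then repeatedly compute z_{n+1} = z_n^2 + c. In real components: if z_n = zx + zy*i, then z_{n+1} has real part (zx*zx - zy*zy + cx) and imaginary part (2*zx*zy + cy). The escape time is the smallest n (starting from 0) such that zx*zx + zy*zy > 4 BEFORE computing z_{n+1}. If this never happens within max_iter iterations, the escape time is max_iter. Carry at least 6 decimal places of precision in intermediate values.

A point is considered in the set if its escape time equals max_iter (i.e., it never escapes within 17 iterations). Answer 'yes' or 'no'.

z_0 = 0 + 0i, c = -1.0380 + -1.3890i
Iter 1: z = -1.0380 + -1.3890i, |z|^2 = 3.0068
Iter 2: z = -1.8899 + 1.4946i, |z|^2 = 5.8054
Escaped at iteration 2

Answer: no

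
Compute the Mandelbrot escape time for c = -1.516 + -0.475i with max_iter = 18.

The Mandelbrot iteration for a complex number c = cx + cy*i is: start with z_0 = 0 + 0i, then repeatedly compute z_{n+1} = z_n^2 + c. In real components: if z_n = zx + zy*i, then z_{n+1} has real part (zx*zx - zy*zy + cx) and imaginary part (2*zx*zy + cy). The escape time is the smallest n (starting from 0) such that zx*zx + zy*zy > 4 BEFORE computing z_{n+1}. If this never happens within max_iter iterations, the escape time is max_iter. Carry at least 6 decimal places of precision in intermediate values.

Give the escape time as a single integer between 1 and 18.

z_0 = 0 + 0i, c = -1.5160 + -0.4750i
Iter 1: z = -1.5160 + -0.4750i, |z|^2 = 2.5239
Iter 2: z = 0.5566 + 0.9652i, |z|^2 = 1.2414
Iter 3: z = -2.1378 + 0.5995i, |z|^2 = 4.9295
Escaped at iteration 3

Answer: 3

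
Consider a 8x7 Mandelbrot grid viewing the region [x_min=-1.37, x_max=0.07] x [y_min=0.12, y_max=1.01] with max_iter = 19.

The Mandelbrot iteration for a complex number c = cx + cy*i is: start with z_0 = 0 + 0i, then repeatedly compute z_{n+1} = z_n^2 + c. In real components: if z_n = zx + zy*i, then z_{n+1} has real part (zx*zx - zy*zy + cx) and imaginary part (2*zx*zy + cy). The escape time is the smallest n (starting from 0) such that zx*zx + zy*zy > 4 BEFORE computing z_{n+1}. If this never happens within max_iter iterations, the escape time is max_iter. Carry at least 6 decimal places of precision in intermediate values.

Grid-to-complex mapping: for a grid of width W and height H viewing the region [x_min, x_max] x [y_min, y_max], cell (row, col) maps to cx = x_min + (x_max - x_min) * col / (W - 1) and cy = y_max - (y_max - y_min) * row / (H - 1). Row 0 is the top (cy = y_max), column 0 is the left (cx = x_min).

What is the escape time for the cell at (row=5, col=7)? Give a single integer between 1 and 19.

Answer: 19

Derivation:
z_0 = 0 + 0i, c = 0.0700 + 0.2683i
Iter 1: z = 0.0700 + 0.2683i, |z|^2 = 0.0769
Iter 2: z = 0.0029 + 0.3059i, |z|^2 = 0.0936
Iter 3: z = -0.0236 + 0.2701i, |z|^2 = 0.0735
Iter 4: z = -0.0024 + 0.2556i, |z|^2 = 0.0653
Iter 5: z = 0.0047 + 0.2671i, |z|^2 = 0.0714
Iter 6: z = -0.0013 + 0.2708i, |z|^2 = 0.0734
Iter 7: z = -0.0033 + 0.2676i, |z|^2 = 0.0716
Iter 8: z = -0.0016 + 0.2665i, |z|^2 = 0.0710
Iter 9: z = -0.0010 + 0.2675i, |z|^2 = 0.0715
Iter 10: z = -0.0015 + 0.2678i, |z|^2 = 0.0717
Iter 11: z = -0.0017 + 0.2675i, |z|^2 = 0.0716
Iter 12: z = -0.0016 + 0.2674i, |z|^2 = 0.0715
Iter 13: z = -0.0015 + 0.2675i, |z|^2 = 0.0716
Iter 14: z = -0.0016 + 0.2675i, |z|^2 = 0.0716
Iter 15: z = -0.0016 + 0.2675i, |z|^2 = 0.0716
Iter 16: z = -0.0016 + 0.2675i, |z|^2 = 0.0716
Iter 17: z = -0.0016 + 0.2675i, |z|^2 = 0.0716
Iter 18: z = -0.0016 + 0.2675i, |z|^2 = 0.0716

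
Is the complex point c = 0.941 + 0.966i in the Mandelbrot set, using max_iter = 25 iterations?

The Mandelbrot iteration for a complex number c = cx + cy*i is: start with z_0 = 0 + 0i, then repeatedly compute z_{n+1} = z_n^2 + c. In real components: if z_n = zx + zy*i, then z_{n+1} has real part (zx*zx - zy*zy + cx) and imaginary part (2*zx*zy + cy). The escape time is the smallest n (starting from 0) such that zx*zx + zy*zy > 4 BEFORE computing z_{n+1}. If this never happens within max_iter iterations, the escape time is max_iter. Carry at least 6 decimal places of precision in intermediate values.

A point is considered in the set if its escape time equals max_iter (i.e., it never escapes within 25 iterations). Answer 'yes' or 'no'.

Answer: no

Derivation:
z_0 = 0 + 0i, c = 0.9410 + 0.9660i
Iter 1: z = 0.9410 + 0.9660i, |z|^2 = 1.8186
Iter 2: z = 0.8933 + 2.7840i, |z|^2 = 8.5488
Escaped at iteration 2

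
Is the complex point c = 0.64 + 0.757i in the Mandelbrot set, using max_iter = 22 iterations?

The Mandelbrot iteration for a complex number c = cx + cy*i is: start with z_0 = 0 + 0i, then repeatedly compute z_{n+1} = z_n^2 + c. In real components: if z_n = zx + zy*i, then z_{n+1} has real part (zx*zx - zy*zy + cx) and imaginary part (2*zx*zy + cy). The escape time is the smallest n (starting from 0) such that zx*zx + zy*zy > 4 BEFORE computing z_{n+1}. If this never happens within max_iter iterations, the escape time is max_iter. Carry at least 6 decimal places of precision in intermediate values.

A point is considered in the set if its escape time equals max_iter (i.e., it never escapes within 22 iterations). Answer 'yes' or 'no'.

z_0 = 0 + 0i, c = 0.6400 + 0.7570i
Iter 1: z = 0.6400 + 0.7570i, |z|^2 = 0.9826
Iter 2: z = 0.4766 + 1.7260i, |z|^2 = 3.2060
Iter 3: z = -2.1118 + 2.4020i, |z|^2 = 10.2295
Escaped at iteration 3

Answer: no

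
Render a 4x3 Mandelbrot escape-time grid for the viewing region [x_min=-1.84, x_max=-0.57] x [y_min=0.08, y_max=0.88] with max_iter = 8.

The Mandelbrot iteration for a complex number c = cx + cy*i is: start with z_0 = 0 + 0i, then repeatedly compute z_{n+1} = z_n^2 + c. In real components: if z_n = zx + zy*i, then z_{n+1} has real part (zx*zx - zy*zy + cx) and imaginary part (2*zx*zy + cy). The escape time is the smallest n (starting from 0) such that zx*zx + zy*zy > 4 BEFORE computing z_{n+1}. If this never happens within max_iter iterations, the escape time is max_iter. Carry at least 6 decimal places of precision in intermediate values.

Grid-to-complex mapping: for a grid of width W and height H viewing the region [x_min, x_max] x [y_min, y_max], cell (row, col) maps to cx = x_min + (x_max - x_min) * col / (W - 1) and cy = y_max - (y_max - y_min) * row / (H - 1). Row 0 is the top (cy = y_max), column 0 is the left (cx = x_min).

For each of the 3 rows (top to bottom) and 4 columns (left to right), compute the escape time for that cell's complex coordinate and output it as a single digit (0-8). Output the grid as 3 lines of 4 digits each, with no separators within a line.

Answer: 1334
3358
4888

Derivation:
(row=0, col=0): c = -1.8400 + 0.8800i → escape time 1
(row=0, col=1): c = -1.4167 + 0.8800i → escape time 3
(row=0, col=2): c = -0.9933 + 0.8800i → escape time 3
(row=0, col=3): c = -0.5700 + 0.8800i → escape time 4
(row=1, col=0): c = -1.8400 + 0.4800i → escape time 3
(row=1, col=1): c = -1.4167 + 0.4800i → escape time 3
(row=1, col=2): c = -0.9933 + 0.4800i → escape time 5
(row=1, col=3): c = -0.5700 + 0.4800i → escape time 8
(row=2, col=0): c = -1.8400 + 0.0800i → escape time 4
(row=2, col=1): c = -1.4167 + 0.0800i → escape time 8
(row=2, col=2): c = -0.9933 + 0.0800i → escape time 8
(row=2, col=3): c = -0.5700 + 0.0800i → escape time 8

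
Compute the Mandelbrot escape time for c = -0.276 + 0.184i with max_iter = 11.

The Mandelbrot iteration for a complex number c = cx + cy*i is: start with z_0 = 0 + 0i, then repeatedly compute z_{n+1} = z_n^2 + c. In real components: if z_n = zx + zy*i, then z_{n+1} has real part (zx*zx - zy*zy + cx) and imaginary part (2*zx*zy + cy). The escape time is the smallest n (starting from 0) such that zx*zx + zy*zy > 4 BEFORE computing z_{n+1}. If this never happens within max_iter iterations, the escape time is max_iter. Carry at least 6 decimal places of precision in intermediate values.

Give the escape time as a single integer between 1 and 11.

Answer: 11

Derivation:
z_0 = 0 + 0i, c = -0.2760 + 0.1840i
Iter 1: z = -0.2760 + 0.1840i, |z|^2 = 0.1100
Iter 2: z = -0.2337 + 0.0824i, |z|^2 = 0.0614
Iter 3: z = -0.2282 + 0.1455i, |z|^2 = 0.0732
Iter 4: z = -0.2451 + 0.1176i, |z|^2 = 0.0739
Iter 5: z = -0.2298 + 0.1263i, |z|^2 = 0.0688
Iter 6: z = -0.2392 + 0.1259i, |z|^2 = 0.0731
Iter 7: z = -0.2347 + 0.1238i, |z|^2 = 0.0704
Iter 8: z = -0.2363 + 0.1259i, |z|^2 = 0.0717
Iter 9: z = -0.2360 + 0.1245i, |z|^2 = 0.0712
Iter 10: z = -0.2358 + 0.1252i, |z|^2 = 0.0713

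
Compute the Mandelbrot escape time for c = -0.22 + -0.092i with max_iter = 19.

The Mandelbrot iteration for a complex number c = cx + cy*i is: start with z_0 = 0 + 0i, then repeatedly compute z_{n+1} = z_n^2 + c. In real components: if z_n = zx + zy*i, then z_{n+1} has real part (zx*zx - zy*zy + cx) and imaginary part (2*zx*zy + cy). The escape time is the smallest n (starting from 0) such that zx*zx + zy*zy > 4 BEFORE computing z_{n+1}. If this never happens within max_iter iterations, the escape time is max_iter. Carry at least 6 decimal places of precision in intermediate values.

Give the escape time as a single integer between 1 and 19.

z_0 = 0 + 0i, c = -0.2200 + -0.0920i
Iter 1: z = -0.2200 + -0.0920i, |z|^2 = 0.0569
Iter 2: z = -0.1801 + -0.0515i, |z|^2 = 0.0351
Iter 3: z = -0.1902 + -0.0734i, |z|^2 = 0.0416
Iter 4: z = -0.1892 + -0.0641i, |z|^2 = 0.0399
Iter 5: z = -0.1883 + -0.0678i, |z|^2 = 0.0400
Iter 6: z = -0.1891 + -0.0665i, |z|^2 = 0.0402
Iter 7: z = -0.1886 + -0.0669i, |z|^2 = 0.0401
Iter 8: z = -0.1889 + -0.0668i, |z|^2 = 0.0401
Iter 9: z = -0.1888 + -0.0668i, |z|^2 = 0.0401
Iter 10: z = -0.1888 + -0.0668i, |z|^2 = 0.0401
Iter 11: z = -0.1888 + -0.0668i, |z|^2 = 0.0401
Iter 12: z = -0.1888 + -0.0668i, |z|^2 = 0.0401
Iter 13: z = -0.1888 + -0.0668i, |z|^2 = 0.0401
Iter 14: z = -0.1888 + -0.0668i, |z|^2 = 0.0401
Iter 15: z = -0.1888 + -0.0668i, |z|^2 = 0.0401
Iter 16: z = -0.1888 + -0.0668i, |z|^2 = 0.0401
Iter 17: z = -0.1888 + -0.0668i, |z|^2 = 0.0401
Iter 18: z = -0.1888 + -0.0668i, |z|^2 = 0.0401

Answer: 19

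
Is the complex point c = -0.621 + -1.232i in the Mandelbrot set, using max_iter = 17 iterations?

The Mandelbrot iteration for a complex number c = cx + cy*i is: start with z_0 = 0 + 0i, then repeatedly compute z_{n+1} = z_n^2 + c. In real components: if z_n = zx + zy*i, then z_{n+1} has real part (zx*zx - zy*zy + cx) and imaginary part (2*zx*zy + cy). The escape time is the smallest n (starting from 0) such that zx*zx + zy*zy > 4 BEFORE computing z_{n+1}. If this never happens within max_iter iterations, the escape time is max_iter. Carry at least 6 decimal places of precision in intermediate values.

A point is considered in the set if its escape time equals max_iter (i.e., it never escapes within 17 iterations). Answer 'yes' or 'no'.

Answer: no

Derivation:
z_0 = 0 + 0i, c = -0.6210 + -1.2320i
Iter 1: z = -0.6210 + -1.2320i, |z|^2 = 1.9035
Iter 2: z = -1.7532 + 0.2981i, |z|^2 = 3.1625
Iter 3: z = 2.3638 + -2.2774i, |z|^2 = 10.7739
Escaped at iteration 3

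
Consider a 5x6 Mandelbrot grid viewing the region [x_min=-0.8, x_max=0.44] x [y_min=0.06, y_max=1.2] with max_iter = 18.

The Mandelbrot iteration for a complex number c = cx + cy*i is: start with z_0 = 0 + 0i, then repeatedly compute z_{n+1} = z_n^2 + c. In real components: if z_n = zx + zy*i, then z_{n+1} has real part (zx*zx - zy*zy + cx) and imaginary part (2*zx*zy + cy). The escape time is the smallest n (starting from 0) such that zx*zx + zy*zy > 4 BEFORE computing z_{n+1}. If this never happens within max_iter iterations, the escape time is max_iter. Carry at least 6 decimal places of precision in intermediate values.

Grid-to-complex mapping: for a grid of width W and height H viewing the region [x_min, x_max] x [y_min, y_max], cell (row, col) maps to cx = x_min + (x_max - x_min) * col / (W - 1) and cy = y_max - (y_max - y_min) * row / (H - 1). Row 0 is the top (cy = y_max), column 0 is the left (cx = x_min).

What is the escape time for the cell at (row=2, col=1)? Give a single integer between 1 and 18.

Answer: 6

Derivation:
z_0 = 0 + 0i, c = -0.4900 + 0.7440i
Iter 1: z = -0.4900 + 0.7440i, |z|^2 = 0.7936
Iter 2: z = -0.8034 + 0.0149i, |z|^2 = 0.6457
Iter 3: z = 0.1553 + 0.7201i, |z|^2 = 0.5426
Iter 4: z = -0.9844 + 0.9676i, |z|^2 = 1.9054
Iter 5: z = -0.4573 + -1.1611i, |z|^2 = 1.5573
Iter 6: z = -1.6291 + 1.8059i, |z|^2 = 5.9152
Escaped at iteration 6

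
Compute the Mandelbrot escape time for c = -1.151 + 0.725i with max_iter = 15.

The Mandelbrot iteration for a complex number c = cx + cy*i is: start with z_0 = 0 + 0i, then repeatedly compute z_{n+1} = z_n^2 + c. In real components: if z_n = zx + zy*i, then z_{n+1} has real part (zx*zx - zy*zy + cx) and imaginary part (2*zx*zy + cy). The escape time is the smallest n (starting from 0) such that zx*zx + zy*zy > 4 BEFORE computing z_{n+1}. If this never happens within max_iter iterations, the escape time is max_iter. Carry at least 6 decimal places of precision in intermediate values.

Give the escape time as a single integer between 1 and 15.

Answer: 3

Derivation:
z_0 = 0 + 0i, c = -1.1510 + 0.7250i
Iter 1: z = -1.1510 + 0.7250i, |z|^2 = 1.8504
Iter 2: z = -0.3518 + -0.9439i, |z|^2 = 1.0148
Iter 3: z = -1.9183 + 1.3892i, |z|^2 = 5.6096
Escaped at iteration 3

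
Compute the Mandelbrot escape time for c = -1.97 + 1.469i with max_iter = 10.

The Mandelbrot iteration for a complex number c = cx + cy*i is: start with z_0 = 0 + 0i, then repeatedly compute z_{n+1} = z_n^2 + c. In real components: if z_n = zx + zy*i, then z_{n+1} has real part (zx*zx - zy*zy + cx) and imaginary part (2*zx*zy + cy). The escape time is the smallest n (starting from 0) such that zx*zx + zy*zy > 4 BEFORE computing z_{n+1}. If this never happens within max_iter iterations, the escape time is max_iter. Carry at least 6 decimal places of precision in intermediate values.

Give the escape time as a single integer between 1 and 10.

z_0 = 0 + 0i, c = -1.9700 + 1.4690i
Iter 1: z = -1.9700 + 1.4690i, |z|^2 = 6.0389
Escaped at iteration 1

Answer: 1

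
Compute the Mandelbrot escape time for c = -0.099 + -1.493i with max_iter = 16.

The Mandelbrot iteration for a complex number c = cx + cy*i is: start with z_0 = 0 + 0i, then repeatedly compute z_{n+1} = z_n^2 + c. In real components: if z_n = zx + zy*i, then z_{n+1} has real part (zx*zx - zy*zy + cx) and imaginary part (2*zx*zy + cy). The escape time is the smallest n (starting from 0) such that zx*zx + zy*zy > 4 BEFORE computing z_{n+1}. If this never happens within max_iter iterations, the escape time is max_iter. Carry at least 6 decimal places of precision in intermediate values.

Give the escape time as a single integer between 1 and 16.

Answer: 2

Derivation:
z_0 = 0 + 0i, c = -0.0990 + -1.4930i
Iter 1: z = -0.0990 + -1.4930i, |z|^2 = 2.2389
Iter 2: z = -2.3182 + -1.1974i, |z|^2 = 6.8080
Escaped at iteration 2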